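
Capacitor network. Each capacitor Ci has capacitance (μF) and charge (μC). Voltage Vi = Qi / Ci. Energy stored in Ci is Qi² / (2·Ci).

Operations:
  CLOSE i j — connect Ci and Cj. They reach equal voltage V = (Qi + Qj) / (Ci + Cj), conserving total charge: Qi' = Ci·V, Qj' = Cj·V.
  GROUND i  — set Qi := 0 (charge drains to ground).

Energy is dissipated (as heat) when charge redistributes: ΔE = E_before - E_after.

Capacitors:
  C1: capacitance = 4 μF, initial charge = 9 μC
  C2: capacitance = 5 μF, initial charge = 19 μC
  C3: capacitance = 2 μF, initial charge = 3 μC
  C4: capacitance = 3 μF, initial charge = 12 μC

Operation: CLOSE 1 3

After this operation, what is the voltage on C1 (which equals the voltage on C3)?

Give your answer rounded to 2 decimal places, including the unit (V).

Answer: 2.00 V

Derivation:
Initial: C1(4μF, Q=9μC, V=2.25V), C2(5μF, Q=19μC, V=3.80V), C3(2μF, Q=3μC, V=1.50V), C4(3μF, Q=12μC, V=4.00V)
Op 1: CLOSE 1-3: Q_total=12.00, C_total=6.00, V=2.00; Q1=8.00, Q3=4.00; dissipated=0.375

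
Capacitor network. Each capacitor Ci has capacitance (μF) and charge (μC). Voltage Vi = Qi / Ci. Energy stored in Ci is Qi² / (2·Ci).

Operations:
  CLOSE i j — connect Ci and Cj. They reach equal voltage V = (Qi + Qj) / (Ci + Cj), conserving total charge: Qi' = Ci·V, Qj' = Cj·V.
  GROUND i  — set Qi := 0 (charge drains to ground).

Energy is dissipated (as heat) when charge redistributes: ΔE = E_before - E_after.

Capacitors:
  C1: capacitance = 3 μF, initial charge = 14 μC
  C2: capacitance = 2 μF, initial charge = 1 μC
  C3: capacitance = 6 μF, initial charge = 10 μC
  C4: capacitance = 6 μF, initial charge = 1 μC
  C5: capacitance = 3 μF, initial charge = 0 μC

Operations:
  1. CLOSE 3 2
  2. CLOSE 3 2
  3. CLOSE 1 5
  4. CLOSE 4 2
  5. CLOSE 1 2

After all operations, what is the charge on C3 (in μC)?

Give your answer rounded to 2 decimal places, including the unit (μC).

Initial: C1(3μF, Q=14μC, V=4.67V), C2(2μF, Q=1μC, V=0.50V), C3(6μF, Q=10μC, V=1.67V), C4(6μF, Q=1μC, V=0.17V), C5(3μF, Q=0μC, V=0.00V)
Op 1: CLOSE 3-2: Q_total=11.00, C_total=8.00, V=1.38; Q3=8.25, Q2=2.75; dissipated=1.021
Op 2: CLOSE 3-2: Q_total=11.00, C_total=8.00, V=1.38; Q3=8.25, Q2=2.75; dissipated=0.000
Op 3: CLOSE 1-5: Q_total=14.00, C_total=6.00, V=2.33; Q1=7.00, Q5=7.00; dissipated=16.333
Op 4: CLOSE 4-2: Q_total=3.75, C_total=8.00, V=0.47; Q4=2.81, Q2=0.94; dissipated=1.095
Op 5: CLOSE 1-2: Q_total=7.94, C_total=5.00, V=1.59; Q1=4.76, Q2=3.17; dissipated=2.086
Final charges: Q1=4.76, Q2=3.17, Q3=8.25, Q4=2.81, Q5=7.00

Answer: 8.25 μC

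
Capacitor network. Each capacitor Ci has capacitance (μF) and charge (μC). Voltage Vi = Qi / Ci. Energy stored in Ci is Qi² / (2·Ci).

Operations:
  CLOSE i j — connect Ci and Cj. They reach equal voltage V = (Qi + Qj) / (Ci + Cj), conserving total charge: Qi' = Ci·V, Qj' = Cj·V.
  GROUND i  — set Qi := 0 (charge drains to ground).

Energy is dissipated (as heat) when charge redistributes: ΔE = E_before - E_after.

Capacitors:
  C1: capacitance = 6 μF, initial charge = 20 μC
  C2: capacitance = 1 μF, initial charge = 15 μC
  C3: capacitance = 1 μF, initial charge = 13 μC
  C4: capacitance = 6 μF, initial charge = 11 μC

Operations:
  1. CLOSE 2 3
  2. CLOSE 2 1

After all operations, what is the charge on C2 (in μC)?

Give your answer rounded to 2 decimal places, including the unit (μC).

Answer: 4.86 μC

Derivation:
Initial: C1(6μF, Q=20μC, V=3.33V), C2(1μF, Q=15μC, V=15.00V), C3(1μF, Q=13μC, V=13.00V), C4(6μF, Q=11μC, V=1.83V)
Op 1: CLOSE 2-3: Q_total=28.00, C_total=2.00, V=14.00; Q2=14.00, Q3=14.00; dissipated=1.000
Op 2: CLOSE 2-1: Q_total=34.00, C_total=7.00, V=4.86; Q2=4.86, Q1=29.14; dissipated=48.762
Final charges: Q1=29.14, Q2=4.86, Q3=14.00, Q4=11.00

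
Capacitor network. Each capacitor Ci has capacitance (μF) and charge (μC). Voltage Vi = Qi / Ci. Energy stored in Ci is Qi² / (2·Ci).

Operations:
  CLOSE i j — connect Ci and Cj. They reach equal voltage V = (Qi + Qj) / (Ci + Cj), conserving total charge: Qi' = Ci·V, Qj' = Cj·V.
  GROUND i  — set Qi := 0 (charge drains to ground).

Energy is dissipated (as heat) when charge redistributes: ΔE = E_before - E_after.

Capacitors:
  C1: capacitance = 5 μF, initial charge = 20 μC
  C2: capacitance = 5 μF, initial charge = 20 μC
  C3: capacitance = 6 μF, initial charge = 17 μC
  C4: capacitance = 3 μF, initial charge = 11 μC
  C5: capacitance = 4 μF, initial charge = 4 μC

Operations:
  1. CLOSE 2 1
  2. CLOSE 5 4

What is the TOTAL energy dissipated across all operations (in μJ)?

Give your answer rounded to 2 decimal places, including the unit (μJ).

Answer: 6.10 μJ

Derivation:
Initial: C1(5μF, Q=20μC, V=4.00V), C2(5μF, Q=20μC, V=4.00V), C3(6μF, Q=17μC, V=2.83V), C4(3μF, Q=11μC, V=3.67V), C5(4μF, Q=4μC, V=1.00V)
Op 1: CLOSE 2-1: Q_total=40.00, C_total=10.00, V=4.00; Q2=20.00, Q1=20.00; dissipated=0.000
Op 2: CLOSE 5-4: Q_total=15.00, C_total=7.00, V=2.14; Q5=8.57, Q4=6.43; dissipated=6.095
Total dissipated: 6.095 μJ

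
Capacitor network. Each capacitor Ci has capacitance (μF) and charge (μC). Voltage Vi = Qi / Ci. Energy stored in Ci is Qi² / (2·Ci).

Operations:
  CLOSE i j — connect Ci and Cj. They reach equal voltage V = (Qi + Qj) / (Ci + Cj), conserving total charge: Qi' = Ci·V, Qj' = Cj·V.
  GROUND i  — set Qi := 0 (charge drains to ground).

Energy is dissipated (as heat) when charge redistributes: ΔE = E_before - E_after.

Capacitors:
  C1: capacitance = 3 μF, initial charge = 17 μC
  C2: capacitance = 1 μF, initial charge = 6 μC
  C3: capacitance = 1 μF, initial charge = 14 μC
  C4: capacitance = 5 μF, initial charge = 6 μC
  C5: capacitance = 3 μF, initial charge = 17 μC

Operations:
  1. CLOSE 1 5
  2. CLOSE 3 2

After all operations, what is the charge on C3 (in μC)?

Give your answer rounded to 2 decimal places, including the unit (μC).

Initial: C1(3μF, Q=17μC, V=5.67V), C2(1μF, Q=6μC, V=6.00V), C3(1μF, Q=14μC, V=14.00V), C4(5μF, Q=6μC, V=1.20V), C5(3μF, Q=17μC, V=5.67V)
Op 1: CLOSE 1-5: Q_total=34.00, C_total=6.00, V=5.67; Q1=17.00, Q5=17.00; dissipated=0.000
Op 2: CLOSE 3-2: Q_total=20.00, C_total=2.00, V=10.00; Q3=10.00, Q2=10.00; dissipated=16.000
Final charges: Q1=17.00, Q2=10.00, Q3=10.00, Q4=6.00, Q5=17.00

Answer: 10.00 μC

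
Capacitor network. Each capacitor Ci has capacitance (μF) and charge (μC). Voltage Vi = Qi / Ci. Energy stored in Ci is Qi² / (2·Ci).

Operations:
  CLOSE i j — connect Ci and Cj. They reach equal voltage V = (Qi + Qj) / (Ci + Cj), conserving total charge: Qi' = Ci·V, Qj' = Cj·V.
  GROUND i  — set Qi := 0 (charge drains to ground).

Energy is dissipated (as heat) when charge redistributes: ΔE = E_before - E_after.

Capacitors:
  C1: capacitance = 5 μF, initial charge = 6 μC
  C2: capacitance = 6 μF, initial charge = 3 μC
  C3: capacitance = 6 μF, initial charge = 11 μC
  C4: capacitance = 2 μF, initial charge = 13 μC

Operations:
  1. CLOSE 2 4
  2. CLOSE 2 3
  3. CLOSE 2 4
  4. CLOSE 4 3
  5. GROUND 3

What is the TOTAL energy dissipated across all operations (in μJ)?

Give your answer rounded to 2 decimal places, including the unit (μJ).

Initial: C1(5μF, Q=6μC, V=1.20V), C2(6μF, Q=3μC, V=0.50V), C3(6μF, Q=11μC, V=1.83V), C4(2μF, Q=13μC, V=6.50V)
Op 1: CLOSE 2-4: Q_total=16.00, C_total=8.00, V=2.00; Q2=12.00, Q4=4.00; dissipated=27.000
Op 2: CLOSE 2-3: Q_total=23.00, C_total=12.00, V=1.92; Q2=11.50, Q3=11.50; dissipated=0.042
Op 3: CLOSE 2-4: Q_total=15.50, C_total=8.00, V=1.94; Q2=11.62, Q4=3.88; dissipated=0.005
Op 4: CLOSE 4-3: Q_total=15.38, C_total=8.00, V=1.92; Q4=3.84, Q3=11.53; dissipated=0.000
Op 5: GROUND 3: Q3=0; energy lost=11.081
Total dissipated: 38.128 μJ

Answer: 38.13 μJ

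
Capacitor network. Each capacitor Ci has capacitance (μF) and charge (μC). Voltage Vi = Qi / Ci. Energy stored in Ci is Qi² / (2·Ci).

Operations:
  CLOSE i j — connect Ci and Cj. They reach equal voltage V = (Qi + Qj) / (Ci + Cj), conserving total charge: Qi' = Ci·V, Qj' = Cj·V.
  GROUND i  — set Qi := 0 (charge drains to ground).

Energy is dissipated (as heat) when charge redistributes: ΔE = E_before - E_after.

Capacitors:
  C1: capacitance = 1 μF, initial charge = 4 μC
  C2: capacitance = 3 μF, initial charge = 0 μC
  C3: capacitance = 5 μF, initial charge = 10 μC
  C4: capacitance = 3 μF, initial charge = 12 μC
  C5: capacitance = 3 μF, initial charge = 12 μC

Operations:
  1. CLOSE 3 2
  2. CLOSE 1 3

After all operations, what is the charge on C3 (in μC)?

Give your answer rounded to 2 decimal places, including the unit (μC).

Initial: C1(1μF, Q=4μC, V=4.00V), C2(3μF, Q=0μC, V=0.00V), C3(5μF, Q=10μC, V=2.00V), C4(3μF, Q=12μC, V=4.00V), C5(3μF, Q=12μC, V=4.00V)
Op 1: CLOSE 3-2: Q_total=10.00, C_total=8.00, V=1.25; Q3=6.25, Q2=3.75; dissipated=3.750
Op 2: CLOSE 1-3: Q_total=10.25, C_total=6.00, V=1.71; Q1=1.71, Q3=8.54; dissipated=3.151
Final charges: Q1=1.71, Q2=3.75, Q3=8.54, Q4=12.00, Q5=12.00

Answer: 8.54 μC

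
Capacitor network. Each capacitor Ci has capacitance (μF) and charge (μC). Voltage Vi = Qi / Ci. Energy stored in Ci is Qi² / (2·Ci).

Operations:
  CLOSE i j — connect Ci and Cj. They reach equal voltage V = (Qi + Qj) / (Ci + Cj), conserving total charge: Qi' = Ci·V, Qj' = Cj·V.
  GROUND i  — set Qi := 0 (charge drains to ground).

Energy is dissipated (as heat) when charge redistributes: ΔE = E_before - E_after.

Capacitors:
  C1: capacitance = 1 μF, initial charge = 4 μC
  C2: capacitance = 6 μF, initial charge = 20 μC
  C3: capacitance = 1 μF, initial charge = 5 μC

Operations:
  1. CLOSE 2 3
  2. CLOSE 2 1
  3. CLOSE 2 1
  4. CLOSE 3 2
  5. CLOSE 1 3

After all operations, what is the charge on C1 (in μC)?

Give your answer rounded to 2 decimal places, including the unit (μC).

Initial: C1(1μF, Q=4μC, V=4.00V), C2(6μF, Q=20μC, V=3.33V), C3(1μF, Q=5μC, V=5.00V)
Op 1: CLOSE 2-3: Q_total=25.00, C_total=7.00, V=3.57; Q2=21.43, Q3=3.57; dissipated=1.190
Op 2: CLOSE 2-1: Q_total=25.43, C_total=7.00, V=3.63; Q2=21.80, Q1=3.63; dissipated=0.079
Op 3: CLOSE 2-1: Q_total=25.43, C_total=7.00, V=3.63; Q2=21.80, Q1=3.63; dissipated=0.000
Op 4: CLOSE 3-2: Q_total=25.37, C_total=7.00, V=3.62; Q3=3.62, Q2=21.74; dissipated=0.002
Op 5: CLOSE 1-3: Q_total=7.26, C_total=2.00, V=3.63; Q1=3.63, Q3=3.63; dissipated=0.000
Final charges: Q1=3.63, Q2=21.74, Q3=3.63

Answer: 3.63 μC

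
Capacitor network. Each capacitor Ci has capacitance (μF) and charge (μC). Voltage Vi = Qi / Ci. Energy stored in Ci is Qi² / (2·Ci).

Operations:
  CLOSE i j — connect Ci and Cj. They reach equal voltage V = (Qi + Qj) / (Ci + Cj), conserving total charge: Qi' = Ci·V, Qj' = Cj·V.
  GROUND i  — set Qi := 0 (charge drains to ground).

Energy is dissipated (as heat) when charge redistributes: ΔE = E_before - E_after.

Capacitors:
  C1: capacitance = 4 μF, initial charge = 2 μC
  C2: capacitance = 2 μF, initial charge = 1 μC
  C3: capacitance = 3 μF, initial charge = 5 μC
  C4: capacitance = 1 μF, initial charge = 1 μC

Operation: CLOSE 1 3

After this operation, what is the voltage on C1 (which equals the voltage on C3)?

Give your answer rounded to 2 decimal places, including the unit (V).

Answer: 1.00 V

Derivation:
Initial: C1(4μF, Q=2μC, V=0.50V), C2(2μF, Q=1μC, V=0.50V), C3(3μF, Q=5μC, V=1.67V), C4(1μF, Q=1μC, V=1.00V)
Op 1: CLOSE 1-3: Q_total=7.00, C_total=7.00, V=1.00; Q1=4.00, Q3=3.00; dissipated=1.167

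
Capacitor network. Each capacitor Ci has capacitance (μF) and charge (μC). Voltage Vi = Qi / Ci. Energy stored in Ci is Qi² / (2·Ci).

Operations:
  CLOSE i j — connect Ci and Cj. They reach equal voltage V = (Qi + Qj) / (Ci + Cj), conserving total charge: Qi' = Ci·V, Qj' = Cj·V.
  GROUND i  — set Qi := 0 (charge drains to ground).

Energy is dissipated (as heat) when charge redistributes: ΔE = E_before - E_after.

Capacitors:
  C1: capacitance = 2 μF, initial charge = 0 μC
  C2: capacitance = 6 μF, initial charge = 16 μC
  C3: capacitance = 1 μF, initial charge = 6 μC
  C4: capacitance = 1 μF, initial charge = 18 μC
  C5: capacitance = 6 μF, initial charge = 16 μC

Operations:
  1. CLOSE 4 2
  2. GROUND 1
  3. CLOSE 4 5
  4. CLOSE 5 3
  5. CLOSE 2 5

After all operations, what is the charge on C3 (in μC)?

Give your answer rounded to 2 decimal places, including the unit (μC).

Initial: C1(2μF, Q=0μC, V=0.00V), C2(6μF, Q=16μC, V=2.67V), C3(1μF, Q=6μC, V=6.00V), C4(1μF, Q=18μC, V=18.00V), C5(6μF, Q=16μC, V=2.67V)
Op 1: CLOSE 4-2: Q_total=34.00, C_total=7.00, V=4.86; Q4=4.86, Q2=29.14; dissipated=100.762
Op 2: GROUND 1: Q1=0; energy lost=0.000
Op 3: CLOSE 4-5: Q_total=20.86, C_total=7.00, V=2.98; Q4=2.98, Q5=17.88; dissipated=2.056
Op 4: CLOSE 5-3: Q_total=23.88, C_total=7.00, V=3.41; Q5=20.47, Q3=3.41; dissipated=3.910
Op 5: CLOSE 2-5: Q_total=49.61, C_total=12.00, V=4.13; Q2=24.80, Q5=24.80; dissipated=3.137
Final charges: Q1=0.00, Q2=24.80, Q3=3.41, Q4=2.98, Q5=24.80

Answer: 3.41 μC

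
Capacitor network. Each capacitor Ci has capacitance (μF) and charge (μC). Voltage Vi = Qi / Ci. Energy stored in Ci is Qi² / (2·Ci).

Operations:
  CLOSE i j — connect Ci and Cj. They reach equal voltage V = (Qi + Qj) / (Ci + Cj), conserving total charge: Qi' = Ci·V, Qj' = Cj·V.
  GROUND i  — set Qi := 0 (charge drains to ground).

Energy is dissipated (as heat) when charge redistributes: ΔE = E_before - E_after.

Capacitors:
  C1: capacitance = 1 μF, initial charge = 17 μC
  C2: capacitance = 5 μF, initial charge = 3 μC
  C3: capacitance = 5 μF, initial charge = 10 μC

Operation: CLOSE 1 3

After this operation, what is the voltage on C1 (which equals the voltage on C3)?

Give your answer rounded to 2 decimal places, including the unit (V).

Initial: C1(1μF, Q=17μC, V=17.00V), C2(5μF, Q=3μC, V=0.60V), C3(5μF, Q=10μC, V=2.00V)
Op 1: CLOSE 1-3: Q_total=27.00, C_total=6.00, V=4.50; Q1=4.50, Q3=22.50; dissipated=93.750

Answer: 4.50 V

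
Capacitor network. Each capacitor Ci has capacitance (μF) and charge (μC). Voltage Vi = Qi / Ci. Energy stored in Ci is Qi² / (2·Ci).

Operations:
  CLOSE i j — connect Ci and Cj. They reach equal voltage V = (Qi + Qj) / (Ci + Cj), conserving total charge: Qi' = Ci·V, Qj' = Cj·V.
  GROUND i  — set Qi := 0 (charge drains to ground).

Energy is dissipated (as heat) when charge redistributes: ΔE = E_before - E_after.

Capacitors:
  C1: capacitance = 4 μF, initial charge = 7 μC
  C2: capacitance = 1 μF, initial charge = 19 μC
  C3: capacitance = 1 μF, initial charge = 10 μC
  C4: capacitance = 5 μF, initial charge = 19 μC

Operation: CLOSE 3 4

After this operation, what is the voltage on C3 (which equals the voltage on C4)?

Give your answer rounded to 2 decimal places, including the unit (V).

Initial: C1(4μF, Q=7μC, V=1.75V), C2(1μF, Q=19μC, V=19.00V), C3(1μF, Q=10μC, V=10.00V), C4(5μF, Q=19μC, V=3.80V)
Op 1: CLOSE 3-4: Q_total=29.00, C_total=6.00, V=4.83; Q3=4.83, Q4=24.17; dissipated=16.017

Answer: 4.83 V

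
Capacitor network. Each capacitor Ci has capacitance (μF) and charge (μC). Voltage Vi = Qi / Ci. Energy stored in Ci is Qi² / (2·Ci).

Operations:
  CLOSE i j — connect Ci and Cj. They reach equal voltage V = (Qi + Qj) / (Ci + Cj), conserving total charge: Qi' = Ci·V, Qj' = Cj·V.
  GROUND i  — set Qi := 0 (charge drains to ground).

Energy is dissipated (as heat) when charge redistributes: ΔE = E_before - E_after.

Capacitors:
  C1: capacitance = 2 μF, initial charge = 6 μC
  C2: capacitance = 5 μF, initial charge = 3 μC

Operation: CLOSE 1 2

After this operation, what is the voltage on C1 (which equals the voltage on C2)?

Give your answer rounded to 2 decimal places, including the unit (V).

Initial: C1(2μF, Q=6μC, V=3.00V), C2(5μF, Q=3μC, V=0.60V)
Op 1: CLOSE 1-2: Q_total=9.00, C_total=7.00, V=1.29; Q1=2.57, Q2=6.43; dissipated=4.114

Answer: 1.29 V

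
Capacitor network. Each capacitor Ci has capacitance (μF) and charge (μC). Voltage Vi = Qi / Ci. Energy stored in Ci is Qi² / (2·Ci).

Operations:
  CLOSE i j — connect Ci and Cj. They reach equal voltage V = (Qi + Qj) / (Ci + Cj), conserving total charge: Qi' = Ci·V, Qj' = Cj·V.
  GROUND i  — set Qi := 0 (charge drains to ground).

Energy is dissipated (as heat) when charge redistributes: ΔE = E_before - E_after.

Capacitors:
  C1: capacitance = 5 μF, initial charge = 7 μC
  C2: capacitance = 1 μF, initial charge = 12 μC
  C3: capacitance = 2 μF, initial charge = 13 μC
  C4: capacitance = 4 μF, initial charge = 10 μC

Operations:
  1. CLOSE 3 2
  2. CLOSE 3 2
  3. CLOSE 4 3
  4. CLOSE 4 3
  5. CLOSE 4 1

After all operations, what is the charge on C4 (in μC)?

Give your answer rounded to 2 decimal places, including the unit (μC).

Initial: C1(5μF, Q=7μC, V=1.40V), C2(1μF, Q=12μC, V=12.00V), C3(2μF, Q=13μC, V=6.50V), C4(4μF, Q=10μC, V=2.50V)
Op 1: CLOSE 3-2: Q_total=25.00, C_total=3.00, V=8.33; Q3=16.67, Q2=8.33; dissipated=10.083
Op 2: CLOSE 3-2: Q_total=25.00, C_total=3.00, V=8.33; Q3=16.67, Q2=8.33; dissipated=0.000
Op 3: CLOSE 4-3: Q_total=26.67, C_total=6.00, V=4.44; Q4=17.78, Q3=8.89; dissipated=22.685
Op 4: CLOSE 4-3: Q_total=26.67, C_total=6.00, V=4.44; Q4=17.78, Q3=8.89; dissipated=0.000
Op 5: CLOSE 4-1: Q_total=24.78, C_total=9.00, V=2.75; Q4=11.01, Q1=13.77; dissipated=10.298
Final charges: Q1=13.77, Q2=8.33, Q3=8.89, Q4=11.01

Answer: 11.01 μC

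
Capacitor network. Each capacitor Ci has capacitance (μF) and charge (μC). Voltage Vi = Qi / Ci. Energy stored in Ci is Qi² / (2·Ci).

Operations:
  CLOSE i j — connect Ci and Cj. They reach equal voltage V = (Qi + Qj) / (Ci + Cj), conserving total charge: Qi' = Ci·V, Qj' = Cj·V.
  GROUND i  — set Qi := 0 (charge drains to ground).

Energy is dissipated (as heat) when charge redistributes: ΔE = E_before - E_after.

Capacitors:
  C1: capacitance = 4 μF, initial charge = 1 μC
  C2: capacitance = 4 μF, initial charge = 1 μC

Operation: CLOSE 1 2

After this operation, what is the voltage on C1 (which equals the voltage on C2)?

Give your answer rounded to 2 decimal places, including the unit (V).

Answer: 0.25 V

Derivation:
Initial: C1(4μF, Q=1μC, V=0.25V), C2(4μF, Q=1μC, V=0.25V)
Op 1: CLOSE 1-2: Q_total=2.00, C_total=8.00, V=0.25; Q1=1.00, Q2=1.00; dissipated=0.000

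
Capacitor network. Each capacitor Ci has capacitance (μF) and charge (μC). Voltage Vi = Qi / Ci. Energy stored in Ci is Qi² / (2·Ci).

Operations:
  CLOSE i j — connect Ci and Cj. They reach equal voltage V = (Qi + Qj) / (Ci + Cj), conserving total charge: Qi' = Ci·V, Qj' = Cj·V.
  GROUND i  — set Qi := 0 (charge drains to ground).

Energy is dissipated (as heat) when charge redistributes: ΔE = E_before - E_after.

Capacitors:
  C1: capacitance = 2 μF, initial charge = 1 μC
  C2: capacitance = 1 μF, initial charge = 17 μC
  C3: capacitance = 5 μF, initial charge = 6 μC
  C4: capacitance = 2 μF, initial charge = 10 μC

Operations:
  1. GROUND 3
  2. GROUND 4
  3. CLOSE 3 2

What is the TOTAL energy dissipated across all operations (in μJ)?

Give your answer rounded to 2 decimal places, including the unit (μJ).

Answer: 149.02 μJ

Derivation:
Initial: C1(2μF, Q=1μC, V=0.50V), C2(1μF, Q=17μC, V=17.00V), C3(5μF, Q=6μC, V=1.20V), C4(2μF, Q=10μC, V=5.00V)
Op 1: GROUND 3: Q3=0; energy lost=3.600
Op 2: GROUND 4: Q4=0; energy lost=25.000
Op 3: CLOSE 3-2: Q_total=17.00, C_total=6.00, V=2.83; Q3=14.17, Q2=2.83; dissipated=120.417
Total dissipated: 149.017 μJ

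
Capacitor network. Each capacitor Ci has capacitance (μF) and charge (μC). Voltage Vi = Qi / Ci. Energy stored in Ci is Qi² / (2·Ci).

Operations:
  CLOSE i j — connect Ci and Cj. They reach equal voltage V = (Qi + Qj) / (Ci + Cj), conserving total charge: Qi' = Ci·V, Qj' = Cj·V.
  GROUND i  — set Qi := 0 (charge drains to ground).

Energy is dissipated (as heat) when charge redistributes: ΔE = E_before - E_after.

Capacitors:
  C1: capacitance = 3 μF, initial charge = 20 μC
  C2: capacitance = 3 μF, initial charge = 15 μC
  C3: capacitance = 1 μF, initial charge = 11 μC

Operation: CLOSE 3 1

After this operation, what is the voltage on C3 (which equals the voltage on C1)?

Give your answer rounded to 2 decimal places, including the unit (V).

Answer: 7.75 V

Derivation:
Initial: C1(3μF, Q=20μC, V=6.67V), C2(3μF, Q=15μC, V=5.00V), C3(1μF, Q=11μC, V=11.00V)
Op 1: CLOSE 3-1: Q_total=31.00, C_total=4.00, V=7.75; Q3=7.75, Q1=23.25; dissipated=7.042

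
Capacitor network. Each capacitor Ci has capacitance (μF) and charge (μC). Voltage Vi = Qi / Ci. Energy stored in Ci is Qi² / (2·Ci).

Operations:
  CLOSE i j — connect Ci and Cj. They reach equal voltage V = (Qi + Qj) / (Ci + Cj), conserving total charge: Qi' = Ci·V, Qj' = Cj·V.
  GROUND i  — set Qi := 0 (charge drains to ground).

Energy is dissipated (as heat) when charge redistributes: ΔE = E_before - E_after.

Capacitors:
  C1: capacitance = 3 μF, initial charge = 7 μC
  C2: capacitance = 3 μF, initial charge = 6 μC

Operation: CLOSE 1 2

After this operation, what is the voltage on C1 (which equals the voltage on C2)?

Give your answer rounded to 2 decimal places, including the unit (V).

Initial: C1(3μF, Q=7μC, V=2.33V), C2(3μF, Q=6μC, V=2.00V)
Op 1: CLOSE 1-2: Q_total=13.00, C_total=6.00, V=2.17; Q1=6.50, Q2=6.50; dissipated=0.083

Answer: 2.17 V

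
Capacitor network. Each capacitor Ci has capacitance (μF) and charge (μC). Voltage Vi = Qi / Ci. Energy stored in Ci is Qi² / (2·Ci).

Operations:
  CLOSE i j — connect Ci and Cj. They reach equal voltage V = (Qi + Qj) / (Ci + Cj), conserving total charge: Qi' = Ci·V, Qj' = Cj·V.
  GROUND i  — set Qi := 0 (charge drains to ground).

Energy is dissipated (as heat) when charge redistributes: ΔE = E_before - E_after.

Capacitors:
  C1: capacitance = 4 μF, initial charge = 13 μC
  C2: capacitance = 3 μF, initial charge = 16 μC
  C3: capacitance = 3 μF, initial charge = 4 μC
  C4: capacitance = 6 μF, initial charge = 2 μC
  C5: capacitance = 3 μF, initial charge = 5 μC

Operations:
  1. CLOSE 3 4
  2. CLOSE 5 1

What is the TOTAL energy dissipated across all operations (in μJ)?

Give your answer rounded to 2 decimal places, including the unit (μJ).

Answer: 3.15 μJ

Derivation:
Initial: C1(4μF, Q=13μC, V=3.25V), C2(3μF, Q=16μC, V=5.33V), C3(3μF, Q=4μC, V=1.33V), C4(6μF, Q=2μC, V=0.33V), C5(3μF, Q=5μC, V=1.67V)
Op 1: CLOSE 3-4: Q_total=6.00, C_total=9.00, V=0.67; Q3=2.00, Q4=4.00; dissipated=1.000
Op 2: CLOSE 5-1: Q_total=18.00, C_total=7.00, V=2.57; Q5=7.71, Q1=10.29; dissipated=2.149
Total dissipated: 3.149 μJ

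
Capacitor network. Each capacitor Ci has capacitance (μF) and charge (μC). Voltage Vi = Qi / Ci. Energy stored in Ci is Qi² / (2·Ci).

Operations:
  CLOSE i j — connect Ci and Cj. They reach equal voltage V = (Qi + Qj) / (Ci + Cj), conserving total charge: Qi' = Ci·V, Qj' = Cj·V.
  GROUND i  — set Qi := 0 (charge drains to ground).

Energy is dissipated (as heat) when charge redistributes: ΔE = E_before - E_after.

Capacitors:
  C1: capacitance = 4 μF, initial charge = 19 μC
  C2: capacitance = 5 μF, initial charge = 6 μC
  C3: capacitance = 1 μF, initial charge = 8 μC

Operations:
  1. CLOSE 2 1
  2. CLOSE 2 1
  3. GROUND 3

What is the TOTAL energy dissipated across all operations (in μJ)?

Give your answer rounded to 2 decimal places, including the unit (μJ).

Initial: C1(4μF, Q=19μC, V=4.75V), C2(5μF, Q=6μC, V=1.20V), C3(1μF, Q=8μC, V=8.00V)
Op 1: CLOSE 2-1: Q_total=25.00, C_total=9.00, V=2.78; Q2=13.89, Q1=11.11; dissipated=14.003
Op 2: CLOSE 2-1: Q_total=25.00, C_total=9.00, V=2.78; Q2=13.89, Q1=11.11; dissipated=0.000
Op 3: GROUND 3: Q3=0; energy lost=32.000
Total dissipated: 46.003 μJ

Answer: 46.00 μJ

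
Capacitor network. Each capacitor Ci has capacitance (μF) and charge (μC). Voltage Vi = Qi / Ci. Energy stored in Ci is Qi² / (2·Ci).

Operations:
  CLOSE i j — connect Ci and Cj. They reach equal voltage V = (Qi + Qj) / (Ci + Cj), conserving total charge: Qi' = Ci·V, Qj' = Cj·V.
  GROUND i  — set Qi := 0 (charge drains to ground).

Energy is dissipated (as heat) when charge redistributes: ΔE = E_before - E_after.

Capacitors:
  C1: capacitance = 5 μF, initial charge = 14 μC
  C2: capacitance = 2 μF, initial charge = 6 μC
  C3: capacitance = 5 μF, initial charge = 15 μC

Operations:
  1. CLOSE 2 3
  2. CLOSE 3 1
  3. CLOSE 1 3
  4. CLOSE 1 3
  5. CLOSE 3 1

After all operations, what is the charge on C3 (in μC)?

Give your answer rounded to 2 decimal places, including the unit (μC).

Answer: 14.50 μC

Derivation:
Initial: C1(5μF, Q=14μC, V=2.80V), C2(2μF, Q=6μC, V=3.00V), C3(5μF, Q=15μC, V=3.00V)
Op 1: CLOSE 2-3: Q_total=21.00, C_total=7.00, V=3.00; Q2=6.00, Q3=15.00; dissipated=0.000
Op 2: CLOSE 3-1: Q_total=29.00, C_total=10.00, V=2.90; Q3=14.50, Q1=14.50; dissipated=0.050
Op 3: CLOSE 1-3: Q_total=29.00, C_total=10.00, V=2.90; Q1=14.50, Q3=14.50; dissipated=0.000
Op 4: CLOSE 1-3: Q_total=29.00, C_total=10.00, V=2.90; Q1=14.50, Q3=14.50; dissipated=0.000
Op 5: CLOSE 3-1: Q_total=29.00, C_total=10.00, V=2.90; Q3=14.50, Q1=14.50; dissipated=0.000
Final charges: Q1=14.50, Q2=6.00, Q3=14.50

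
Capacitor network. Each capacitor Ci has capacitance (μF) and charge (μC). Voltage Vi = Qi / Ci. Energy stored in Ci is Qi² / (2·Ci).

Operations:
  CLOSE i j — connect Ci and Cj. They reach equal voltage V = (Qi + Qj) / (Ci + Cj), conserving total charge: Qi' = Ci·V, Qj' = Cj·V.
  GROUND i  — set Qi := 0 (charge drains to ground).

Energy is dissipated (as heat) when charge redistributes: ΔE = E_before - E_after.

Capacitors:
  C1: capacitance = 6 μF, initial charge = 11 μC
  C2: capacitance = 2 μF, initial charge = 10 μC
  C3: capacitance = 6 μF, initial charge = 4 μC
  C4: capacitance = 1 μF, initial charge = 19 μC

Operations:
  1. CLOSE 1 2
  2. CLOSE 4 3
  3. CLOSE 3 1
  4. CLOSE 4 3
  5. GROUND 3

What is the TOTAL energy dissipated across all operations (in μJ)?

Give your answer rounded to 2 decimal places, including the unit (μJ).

Initial: C1(6μF, Q=11μC, V=1.83V), C2(2μF, Q=10μC, V=5.00V), C3(6μF, Q=4μC, V=0.67V), C4(1μF, Q=19μC, V=19.00V)
Op 1: CLOSE 1-2: Q_total=21.00, C_total=8.00, V=2.62; Q1=15.75, Q2=5.25; dissipated=7.521
Op 2: CLOSE 4-3: Q_total=23.00, C_total=7.00, V=3.29; Q4=3.29, Q3=19.71; dissipated=144.048
Op 3: CLOSE 3-1: Q_total=35.46, C_total=12.00, V=2.96; Q3=17.73, Q1=17.73; dissipated=0.655
Op 4: CLOSE 4-3: Q_total=21.02, C_total=7.00, V=3.00; Q4=3.00, Q3=18.02; dissipated=0.047
Op 5: GROUND 3: Q3=0; energy lost=27.046
Total dissipated: 179.316 μJ

Answer: 179.32 μJ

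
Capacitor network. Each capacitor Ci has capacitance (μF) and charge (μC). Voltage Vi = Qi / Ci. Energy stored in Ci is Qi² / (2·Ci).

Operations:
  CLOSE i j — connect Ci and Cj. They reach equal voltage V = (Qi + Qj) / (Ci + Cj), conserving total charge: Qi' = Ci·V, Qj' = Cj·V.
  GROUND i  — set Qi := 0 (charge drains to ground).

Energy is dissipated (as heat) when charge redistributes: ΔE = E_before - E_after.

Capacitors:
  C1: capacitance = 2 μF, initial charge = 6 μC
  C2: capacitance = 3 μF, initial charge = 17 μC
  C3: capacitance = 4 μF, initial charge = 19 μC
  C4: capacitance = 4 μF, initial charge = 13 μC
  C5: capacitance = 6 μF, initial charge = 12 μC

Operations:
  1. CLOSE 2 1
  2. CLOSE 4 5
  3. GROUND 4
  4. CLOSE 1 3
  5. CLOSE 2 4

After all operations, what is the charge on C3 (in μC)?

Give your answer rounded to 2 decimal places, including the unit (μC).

Answer: 18.80 μC

Derivation:
Initial: C1(2μF, Q=6μC, V=3.00V), C2(3μF, Q=17μC, V=5.67V), C3(4μF, Q=19μC, V=4.75V), C4(4μF, Q=13μC, V=3.25V), C5(6μF, Q=12μC, V=2.00V)
Op 1: CLOSE 2-1: Q_total=23.00, C_total=5.00, V=4.60; Q2=13.80, Q1=9.20; dissipated=4.267
Op 2: CLOSE 4-5: Q_total=25.00, C_total=10.00, V=2.50; Q4=10.00, Q5=15.00; dissipated=1.875
Op 3: GROUND 4: Q4=0; energy lost=12.500
Op 4: CLOSE 1-3: Q_total=28.20, C_total=6.00, V=4.70; Q1=9.40, Q3=18.80; dissipated=0.015
Op 5: CLOSE 2-4: Q_total=13.80, C_total=7.00, V=1.97; Q2=5.91, Q4=7.89; dissipated=18.137
Final charges: Q1=9.40, Q2=5.91, Q3=18.80, Q4=7.89, Q5=15.00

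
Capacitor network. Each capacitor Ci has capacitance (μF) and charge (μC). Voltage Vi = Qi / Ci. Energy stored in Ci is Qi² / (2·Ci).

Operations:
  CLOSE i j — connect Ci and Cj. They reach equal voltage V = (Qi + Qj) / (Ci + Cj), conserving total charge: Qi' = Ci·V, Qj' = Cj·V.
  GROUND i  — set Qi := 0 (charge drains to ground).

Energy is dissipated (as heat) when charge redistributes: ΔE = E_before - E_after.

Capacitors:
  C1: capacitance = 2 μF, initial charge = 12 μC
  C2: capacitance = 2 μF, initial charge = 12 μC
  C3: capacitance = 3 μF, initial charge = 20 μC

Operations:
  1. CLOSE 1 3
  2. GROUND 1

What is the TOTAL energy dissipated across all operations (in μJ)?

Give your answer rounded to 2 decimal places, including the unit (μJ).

Initial: C1(2μF, Q=12μC, V=6.00V), C2(2μF, Q=12μC, V=6.00V), C3(3μF, Q=20μC, V=6.67V)
Op 1: CLOSE 1-3: Q_total=32.00, C_total=5.00, V=6.40; Q1=12.80, Q3=19.20; dissipated=0.267
Op 2: GROUND 1: Q1=0; energy lost=40.960
Total dissipated: 41.227 μJ

Answer: 41.23 μJ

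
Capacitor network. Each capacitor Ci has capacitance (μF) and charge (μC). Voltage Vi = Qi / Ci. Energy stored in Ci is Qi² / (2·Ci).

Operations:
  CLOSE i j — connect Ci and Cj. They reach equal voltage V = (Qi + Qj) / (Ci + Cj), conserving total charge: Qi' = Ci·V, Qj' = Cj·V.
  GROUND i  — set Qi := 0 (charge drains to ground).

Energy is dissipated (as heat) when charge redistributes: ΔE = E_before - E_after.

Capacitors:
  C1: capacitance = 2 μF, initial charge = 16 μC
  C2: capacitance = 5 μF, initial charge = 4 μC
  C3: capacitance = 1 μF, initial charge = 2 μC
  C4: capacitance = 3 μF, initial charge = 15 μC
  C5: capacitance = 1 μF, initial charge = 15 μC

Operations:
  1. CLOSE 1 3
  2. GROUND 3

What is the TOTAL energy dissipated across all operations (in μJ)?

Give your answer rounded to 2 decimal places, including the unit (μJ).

Answer: 30.00 μJ

Derivation:
Initial: C1(2μF, Q=16μC, V=8.00V), C2(5μF, Q=4μC, V=0.80V), C3(1μF, Q=2μC, V=2.00V), C4(3μF, Q=15μC, V=5.00V), C5(1μF, Q=15μC, V=15.00V)
Op 1: CLOSE 1-3: Q_total=18.00, C_total=3.00, V=6.00; Q1=12.00, Q3=6.00; dissipated=12.000
Op 2: GROUND 3: Q3=0; energy lost=18.000
Total dissipated: 30.000 μJ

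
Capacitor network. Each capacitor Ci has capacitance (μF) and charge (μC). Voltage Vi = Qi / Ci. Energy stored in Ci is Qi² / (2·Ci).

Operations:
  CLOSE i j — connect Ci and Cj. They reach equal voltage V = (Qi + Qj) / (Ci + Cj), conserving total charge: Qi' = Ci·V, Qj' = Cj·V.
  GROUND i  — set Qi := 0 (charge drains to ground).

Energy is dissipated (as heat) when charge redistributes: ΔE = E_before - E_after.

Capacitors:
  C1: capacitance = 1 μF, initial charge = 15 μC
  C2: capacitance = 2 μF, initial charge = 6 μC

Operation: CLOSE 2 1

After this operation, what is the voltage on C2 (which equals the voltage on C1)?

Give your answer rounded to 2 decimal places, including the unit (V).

Answer: 7.00 V

Derivation:
Initial: C1(1μF, Q=15μC, V=15.00V), C2(2μF, Q=6μC, V=3.00V)
Op 1: CLOSE 2-1: Q_total=21.00, C_total=3.00, V=7.00; Q2=14.00, Q1=7.00; dissipated=48.000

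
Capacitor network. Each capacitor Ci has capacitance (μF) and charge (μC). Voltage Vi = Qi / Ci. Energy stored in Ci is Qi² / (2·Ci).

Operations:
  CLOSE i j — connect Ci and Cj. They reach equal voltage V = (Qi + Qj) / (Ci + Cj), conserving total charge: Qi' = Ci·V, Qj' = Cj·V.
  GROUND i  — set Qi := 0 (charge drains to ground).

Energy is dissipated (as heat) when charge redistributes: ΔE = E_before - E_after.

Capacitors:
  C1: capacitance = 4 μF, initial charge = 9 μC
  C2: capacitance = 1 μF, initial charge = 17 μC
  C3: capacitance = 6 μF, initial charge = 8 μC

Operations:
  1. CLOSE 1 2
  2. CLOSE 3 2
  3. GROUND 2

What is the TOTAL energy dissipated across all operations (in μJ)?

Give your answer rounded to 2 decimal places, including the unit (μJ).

Initial: C1(4μF, Q=9μC, V=2.25V), C2(1μF, Q=17μC, V=17.00V), C3(6μF, Q=8μC, V=1.33V)
Op 1: CLOSE 1-2: Q_total=26.00, C_total=5.00, V=5.20; Q1=20.80, Q2=5.20; dissipated=87.025
Op 2: CLOSE 3-2: Q_total=13.20, C_total=7.00, V=1.89; Q3=11.31, Q2=1.89; dissipated=6.408
Op 3: GROUND 2: Q2=0; energy lost=1.778
Total dissipated: 95.211 μJ

Answer: 95.21 μJ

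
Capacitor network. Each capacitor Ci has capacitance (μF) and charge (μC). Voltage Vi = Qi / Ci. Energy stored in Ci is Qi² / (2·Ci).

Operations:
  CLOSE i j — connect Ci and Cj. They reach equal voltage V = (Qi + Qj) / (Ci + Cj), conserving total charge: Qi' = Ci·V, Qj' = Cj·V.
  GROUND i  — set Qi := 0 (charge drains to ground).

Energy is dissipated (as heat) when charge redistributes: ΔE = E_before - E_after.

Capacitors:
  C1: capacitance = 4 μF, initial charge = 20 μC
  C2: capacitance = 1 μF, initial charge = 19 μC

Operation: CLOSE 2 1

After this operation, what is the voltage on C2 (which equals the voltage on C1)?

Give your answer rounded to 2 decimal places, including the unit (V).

Initial: C1(4μF, Q=20μC, V=5.00V), C2(1μF, Q=19μC, V=19.00V)
Op 1: CLOSE 2-1: Q_total=39.00, C_total=5.00, V=7.80; Q2=7.80, Q1=31.20; dissipated=78.400

Answer: 7.80 V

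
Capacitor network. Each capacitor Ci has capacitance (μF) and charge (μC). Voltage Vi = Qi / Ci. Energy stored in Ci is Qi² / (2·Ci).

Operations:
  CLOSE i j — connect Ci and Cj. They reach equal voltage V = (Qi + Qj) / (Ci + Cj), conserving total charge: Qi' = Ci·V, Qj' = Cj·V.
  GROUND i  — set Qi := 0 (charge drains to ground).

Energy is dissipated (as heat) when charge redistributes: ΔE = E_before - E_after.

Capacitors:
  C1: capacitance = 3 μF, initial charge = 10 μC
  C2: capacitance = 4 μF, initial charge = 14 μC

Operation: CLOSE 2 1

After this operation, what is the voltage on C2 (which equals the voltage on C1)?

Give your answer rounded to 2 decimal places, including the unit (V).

Initial: C1(3μF, Q=10μC, V=3.33V), C2(4μF, Q=14μC, V=3.50V)
Op 1: CLOSE 2-1: Q_total=24.00, C_total=7.00, V=3.43; Q2=13.71, Q1=10.29; dissipated=0.024

Answer: 3.43 V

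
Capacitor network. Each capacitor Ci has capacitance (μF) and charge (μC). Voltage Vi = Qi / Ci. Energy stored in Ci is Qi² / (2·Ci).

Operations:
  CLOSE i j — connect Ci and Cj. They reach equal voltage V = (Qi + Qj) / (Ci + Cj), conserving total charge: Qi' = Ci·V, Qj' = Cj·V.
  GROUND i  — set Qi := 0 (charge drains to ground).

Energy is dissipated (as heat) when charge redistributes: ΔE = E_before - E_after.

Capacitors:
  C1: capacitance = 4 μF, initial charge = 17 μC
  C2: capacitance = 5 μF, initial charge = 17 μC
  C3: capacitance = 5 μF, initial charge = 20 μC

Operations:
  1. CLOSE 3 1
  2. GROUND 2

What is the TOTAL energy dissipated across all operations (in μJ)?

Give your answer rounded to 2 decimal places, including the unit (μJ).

Answer: 28.97 μJ

Derivation:
Initial: C1(4μF, Q=17μC, V=4.25V), C2(5μF, Q=17μC, V=3.40V), C3(5μF, Q=20μC, V=4.00V)
Op 1: CLOSE 3-1: Q_total=37.00, C_total=9.00, V=4.11; Q3=20.56, Q1=16.44; dissipated=0.069
Op 2: GROUND 2: Q2=0; energy lost=28.900
Total dissipated: 28.969 μJ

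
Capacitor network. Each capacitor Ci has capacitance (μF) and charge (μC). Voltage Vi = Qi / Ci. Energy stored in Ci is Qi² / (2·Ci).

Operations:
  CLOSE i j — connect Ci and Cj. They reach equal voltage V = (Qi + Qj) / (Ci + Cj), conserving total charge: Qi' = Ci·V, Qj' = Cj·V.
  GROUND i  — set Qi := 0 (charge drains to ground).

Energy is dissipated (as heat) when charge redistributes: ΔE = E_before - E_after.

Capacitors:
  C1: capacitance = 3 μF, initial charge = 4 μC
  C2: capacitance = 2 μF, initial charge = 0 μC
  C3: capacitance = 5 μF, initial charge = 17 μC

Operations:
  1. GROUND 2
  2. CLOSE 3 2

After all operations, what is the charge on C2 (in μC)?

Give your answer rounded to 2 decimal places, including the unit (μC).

Initial: C1(3μF, Q=4μC, V=1.33V), C2(2μF, Q=0μC, V=0.00V), C3(5μF, Q=17μC, V=3.40V)
Op 1: GROUND 2: Q2=0; energy lost=0.000
Op 2: CLOSE 3-2: Q_total=17.00, C_total=7.00, V=2.43; Q3=12.14, Q2=4.86; dissipated=8.257
Final charges: Q1=4.00, Q2=4.86, Q3=12.14

Answer: 4.86 μC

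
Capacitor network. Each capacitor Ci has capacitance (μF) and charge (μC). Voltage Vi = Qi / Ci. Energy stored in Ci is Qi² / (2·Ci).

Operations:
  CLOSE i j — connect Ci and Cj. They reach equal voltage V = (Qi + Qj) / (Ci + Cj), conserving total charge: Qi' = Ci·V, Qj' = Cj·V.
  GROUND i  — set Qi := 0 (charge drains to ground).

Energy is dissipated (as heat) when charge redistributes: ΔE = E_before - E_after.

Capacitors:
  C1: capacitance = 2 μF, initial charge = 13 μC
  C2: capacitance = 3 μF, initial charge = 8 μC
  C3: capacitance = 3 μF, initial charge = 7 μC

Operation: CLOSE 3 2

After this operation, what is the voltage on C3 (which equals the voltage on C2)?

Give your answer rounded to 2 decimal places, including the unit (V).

Initial: C1(2μF, Q=13μC, V=6.50V), C2(3μF, Q=8μC, V=2.67V), C3(3μF, Q=7μC, V=2.33V)
Op 1: CLOSE 3-2: Q_total=15.00, C_total=6.00, V=2.50; Q3=7.50, Q2=7.50; dissipated=0.083

Answer: 2.50 V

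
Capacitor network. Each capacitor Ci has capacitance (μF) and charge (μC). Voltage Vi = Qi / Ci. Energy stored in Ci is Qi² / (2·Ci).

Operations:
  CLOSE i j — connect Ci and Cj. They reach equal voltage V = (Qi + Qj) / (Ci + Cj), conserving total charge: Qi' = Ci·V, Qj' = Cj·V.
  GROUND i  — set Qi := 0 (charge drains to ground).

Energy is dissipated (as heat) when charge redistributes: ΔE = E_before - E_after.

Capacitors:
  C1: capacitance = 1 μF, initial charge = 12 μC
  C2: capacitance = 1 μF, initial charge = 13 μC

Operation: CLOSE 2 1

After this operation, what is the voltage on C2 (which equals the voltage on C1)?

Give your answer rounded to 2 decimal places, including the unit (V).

Answer: 12.50 V

Derivation:
Initial: C1(1μF, Q=12μC, V=12.00V), C2(1μF, Q=13μC, V=13.00V)
Op 1: CLOSE 2-1: Q_total=25.00, C_total=2.00, V=12.50; Q2=12.50, Q1=12.50; dissipated=0.250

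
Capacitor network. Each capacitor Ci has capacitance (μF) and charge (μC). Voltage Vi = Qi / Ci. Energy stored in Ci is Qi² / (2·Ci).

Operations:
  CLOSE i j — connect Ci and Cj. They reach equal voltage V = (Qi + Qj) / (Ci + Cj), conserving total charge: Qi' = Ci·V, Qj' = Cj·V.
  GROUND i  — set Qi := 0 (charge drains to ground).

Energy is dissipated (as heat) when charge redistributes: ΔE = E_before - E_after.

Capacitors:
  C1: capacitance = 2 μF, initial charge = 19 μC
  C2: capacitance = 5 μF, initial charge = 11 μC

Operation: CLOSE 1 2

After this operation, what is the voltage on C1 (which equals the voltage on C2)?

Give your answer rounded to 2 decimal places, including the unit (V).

Answer: 4.29 V

Derivation:
Initial: C1(2μF, Q=19μC, V=9.50V), C2(5μF, Q=11μC, V=2.20V)
Op 1: CLOSE 1-2: Q_total=30.00, C_total=7.00, V=4.29; Q1=8.57, Q2=21.43; dissipated=38.064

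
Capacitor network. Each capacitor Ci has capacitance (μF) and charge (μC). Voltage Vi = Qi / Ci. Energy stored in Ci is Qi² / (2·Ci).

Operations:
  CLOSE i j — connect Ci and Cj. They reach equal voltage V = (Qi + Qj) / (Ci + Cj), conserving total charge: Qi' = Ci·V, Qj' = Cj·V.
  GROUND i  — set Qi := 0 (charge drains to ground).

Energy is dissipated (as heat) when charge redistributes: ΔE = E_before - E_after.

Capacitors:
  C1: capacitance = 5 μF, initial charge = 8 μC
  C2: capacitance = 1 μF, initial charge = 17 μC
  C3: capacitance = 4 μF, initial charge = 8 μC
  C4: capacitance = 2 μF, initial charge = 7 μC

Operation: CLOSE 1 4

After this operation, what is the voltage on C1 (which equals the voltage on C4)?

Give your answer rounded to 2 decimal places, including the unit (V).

Initial: C1(5μF, Q=8μC, V=1.60V), C2(1μF, Q=17μC, V=17.00V), C3(4μF, Q=8μC, V=2.00V), C4(2μF, Q=7μC, V=3.50V)
Op 1: CLOSE 1-4: Q_total=15.00, C_total=7.00, V=2.14; Q1=10.71, Q4=4.29; dissipated=2.579

Answer: 2.14 V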